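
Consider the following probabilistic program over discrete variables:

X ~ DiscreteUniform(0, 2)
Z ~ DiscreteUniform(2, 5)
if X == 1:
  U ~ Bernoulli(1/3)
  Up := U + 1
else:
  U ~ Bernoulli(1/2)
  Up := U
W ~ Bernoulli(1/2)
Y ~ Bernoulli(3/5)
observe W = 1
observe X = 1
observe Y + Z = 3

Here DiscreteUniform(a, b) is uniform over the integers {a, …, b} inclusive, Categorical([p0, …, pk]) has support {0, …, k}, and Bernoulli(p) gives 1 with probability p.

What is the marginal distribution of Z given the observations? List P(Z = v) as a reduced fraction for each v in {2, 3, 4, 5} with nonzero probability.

Enumerate traces; 4 have nonzero weight after conditioning:
  (X=1, Z=2, U=0, W=1, Y=1) weight 1/60
  (X=1, Z=2, U=1, W=1, Y=1) weight 1/120
  (X=1, Z=3, U=0, W=1, Y=0) weight 1/90
  (X=1, Z=3, U=1, W=1, Y=0) weight 1/180
Group by Z:
  weight(Z=2) = 1/40
  weight(Z=3) = 1/60
Total weight = 1/40 + 1/60 = 1/24
P(Z=2 | obs) = 1/40 / 1/24 = 3/5
P(Z=3 | obs) = 1/60 / 1/24 = 2/5

P(Z=2) = 3/5, P(Z=3) = 2/5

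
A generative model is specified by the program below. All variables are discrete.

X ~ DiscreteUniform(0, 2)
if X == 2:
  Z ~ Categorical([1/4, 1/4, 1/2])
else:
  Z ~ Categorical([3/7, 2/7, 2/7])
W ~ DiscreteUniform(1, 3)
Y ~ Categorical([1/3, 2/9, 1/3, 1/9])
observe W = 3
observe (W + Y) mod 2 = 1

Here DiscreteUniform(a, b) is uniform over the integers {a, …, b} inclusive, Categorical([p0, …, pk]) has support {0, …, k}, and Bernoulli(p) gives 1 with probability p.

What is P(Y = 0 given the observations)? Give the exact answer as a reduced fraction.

Enumerate traces; 18 have nonzero weight after conditioning:
  (X=0, Z=0, W=3, Y=0) weight 1/63
  (X=0, Z=0, W=3, Y=2) weight 1/63
  (X=0, Z=1, W=3, Y=0) weight 2/189
  (X=0, Z=1, W=3, Y=2) weight 2/189
  (X=0, Z=2, W=3, Y=0) weight 2/189
  (X=0, Z=2, W=3, Y=2) weight 2/189
  (X=1, Z=0, W=3, Y=0) weight 1/63
  (X=1, Z=0, W=3, Y=2) weight 1/63
  … 10 more
Group by Y:
  weight(Y=0) = 1/9
  weight(Y=2) = 1/9
Total weight = 1/9 + 1/9 = 2/9
P(Y=0 | obs) = 1/9 / 2/9 = 1/2
P(Y=2 | obs) = 1/9 / 2/9 = 1/2

P(Y = 0 | obs) = 1/2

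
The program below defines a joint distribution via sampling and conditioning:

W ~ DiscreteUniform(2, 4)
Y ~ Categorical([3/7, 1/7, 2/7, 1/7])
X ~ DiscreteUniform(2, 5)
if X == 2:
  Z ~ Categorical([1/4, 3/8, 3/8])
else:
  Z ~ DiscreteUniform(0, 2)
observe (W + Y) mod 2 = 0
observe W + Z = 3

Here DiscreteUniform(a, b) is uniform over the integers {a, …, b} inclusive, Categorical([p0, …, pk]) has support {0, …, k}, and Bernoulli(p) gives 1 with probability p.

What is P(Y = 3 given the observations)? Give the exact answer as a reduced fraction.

P(Y = 3 | obs) = 2/15

Enumerate traces; 16 have nonzero weight after conditioning:
  (W=2, Y=0, X=2, Z=1) weight 3/224
  (W=2, Y=0, X=3, Z=1) weight 1/84
  (W=2, Y=0, X=4, Z=1) weight 1/84
  (W=2, Y=0, X=5, Z=1) weight 1/84
  (W=2, Y=2, X=2, Z=1) weight 1/112
  (W=2, Y=2, X=3, Z=1) weight 1/126
  (W=2, Y=2, X=4, Z=1) weight 1/126
  (W=2, Y=2, X=5, Z=1) weight 1/126
  (W=3, Y=1, X=2, Z=0) weight 1/336
  (W=3, Y=3, X=2, Z=0) weight 1/336
  … 6 more
Group by Y:
  weight(Y=0) = 11/224
  weight(Y=1) = 5/336
  weight(Y=2) = 11/336
  weight(Y=3) = 5/336
Total weight = 11/224 + 5/336 + 11/336 + 5/336 = 25/224
P(Y=0 | obs) = 11/224 / 25/224 = 11/25
P(Y=1 | obs) = 5/336 / 25/224 = 2/15
P(Y=2 | obs) = 11/336 / 25/224 = 22/75
P(Y=3 | obs) = 5/336 / 25/224 = 2/15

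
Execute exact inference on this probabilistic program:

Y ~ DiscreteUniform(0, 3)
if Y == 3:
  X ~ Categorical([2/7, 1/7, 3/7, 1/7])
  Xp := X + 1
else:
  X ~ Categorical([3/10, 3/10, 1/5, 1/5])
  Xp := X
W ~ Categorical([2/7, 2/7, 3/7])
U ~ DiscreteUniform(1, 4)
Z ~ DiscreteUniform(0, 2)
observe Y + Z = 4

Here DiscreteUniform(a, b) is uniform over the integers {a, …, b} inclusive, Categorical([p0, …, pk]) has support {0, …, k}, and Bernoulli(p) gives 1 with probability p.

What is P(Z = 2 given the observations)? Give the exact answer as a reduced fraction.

Enumerate traces; 96 have nonzero weight after conditioning:
  (Y=2, X=0, W=0, U=1, Z=2) weight 1/560
  (Y=2, X=0, W=0, U=2, Z=2) weight 1/560
  (Y=2, X=0, W=0, U=3, Z=2) weight 1/560
  (Y=2, X=0, W=0, U=4, Z=2) weight 1/560
  (Y=2, X=0, W=1, U=1, Z=2) weight 1/560
  (Y=2, X=0, W=1, U=2, Z=2) weight 1/560
  (Y=2, X=0, W=1, U=3, Z=2) weight 1/560
  (Y=2, X=0, W=1, U=4, Z=2) weight 1/560
  (Y=3, X=0, W=0, U=1, Z=1) weight 1/588
  … 87 more
Group by Z:
  weight(Z=1) = 1/12
  weight(Z=2) = 1/12
Total weight = 1/12 + 1/12 = 1/6
P(Z=1 | obs) = 1/12 / 1/6 = 1/2
P(Z=2 | obs) = 1/12 / 1/6 = 1/2

P(Z = 2 | obs) = 1/2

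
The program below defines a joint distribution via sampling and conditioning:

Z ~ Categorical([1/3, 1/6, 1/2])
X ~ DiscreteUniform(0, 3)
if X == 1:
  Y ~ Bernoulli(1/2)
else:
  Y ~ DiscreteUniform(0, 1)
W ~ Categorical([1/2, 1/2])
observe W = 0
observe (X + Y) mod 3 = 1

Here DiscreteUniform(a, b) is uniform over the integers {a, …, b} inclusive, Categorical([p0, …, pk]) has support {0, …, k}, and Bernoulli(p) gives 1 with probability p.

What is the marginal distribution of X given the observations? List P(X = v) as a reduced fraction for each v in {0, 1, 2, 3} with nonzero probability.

Enumerate traces; 9 have nonzero weight after conditioning:
  (Z=0, X=0, Y=1, W=0) weight 1/48
  (Z=0, X=1, Y=0, W=0) weight 1/48
  (Z=0, X=3, Y=1, W=0) weight 1/48
  (Z=1, X=0, Y=1, W=0) weight 1/96
  (Z=1, X=1, Y=0, W=0) weight 1/96
  (Z=1, X=3, Y=1, W=0) weight 1/96
  (Z=2, X=0, Y=1, W=0) weight 1/32
  (Z=2, X=1, Y=0, W=0) weight 1/32
  … 1 more
Group by X:
  weight(X=0) = 1/16
  weight(X=1) = 1/16
  weight(X=3) = 1/16
Total weight = 1/16 + 1/16 + 1/16 = 3/16
P(X=0 | obs) = 1/16 / 3/16 = 1/3
P(X=1 | obs) = 1/16 / 3/16 = 1/3
P(X=3 | obs) = 1/16 / 3/16 = 1/3

P(X=0) = 1/3, P(X=1) = 1/3, P(X=3) = 1/3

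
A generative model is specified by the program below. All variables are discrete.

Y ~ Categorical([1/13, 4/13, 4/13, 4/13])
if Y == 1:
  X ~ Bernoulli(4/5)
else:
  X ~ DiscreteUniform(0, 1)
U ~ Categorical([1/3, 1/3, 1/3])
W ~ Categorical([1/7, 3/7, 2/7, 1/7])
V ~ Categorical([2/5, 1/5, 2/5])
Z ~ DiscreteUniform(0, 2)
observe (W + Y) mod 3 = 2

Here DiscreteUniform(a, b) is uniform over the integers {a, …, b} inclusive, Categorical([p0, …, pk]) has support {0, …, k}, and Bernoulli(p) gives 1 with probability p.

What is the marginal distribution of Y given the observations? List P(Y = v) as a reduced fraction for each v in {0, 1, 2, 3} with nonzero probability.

P(Y=0) = 1/15, P(Y=1) = 2/5, P(Y=2) = 4/15, P(Y=3) = 4/15

Enumerate traces; 270 have nonzero weight after conditioning:
  (Y=0, X=0, U=0, W=2, V=0, Z=0) weight 2/4095
  (Y=0, X=0, U=0, W=2, V=0, Z=1) weight 2/4095
  (Y=0, X=0, U=0, W=2, V=0, Z=2) weight 2/4095
  (Y=0, X=0, U=0, W=2, V=1, Z=0) weight 1/4095
  (Y=0, X=0, U=0, W=2, V=1, Z=1) weight 1/4095
  (Y=0, X=0, U=0, W=2, V=1, Z=2) weight 1/4095
  (Y=0, X=0, U=0, W=2, V=2, Z=0) weight 2/4095
  (Y=0, X=0, U=0, W=2, V=2, Z=1) weight 2/4095
  (Y=1, X=0, U=0, W=1, V=0, Z=0) weight 8/6825
  (Y=2, X=0, U=0, W=0, V=0, Z=0) weight 4/4095
  … 260 more
Group by Y:
  weight(Y=0) = 2/91
  weight(Y=1) = 12/91
  weight(Y=2) = 8/91
  weight(Y=3) = 8/91
Total weight = 2/91 + 12/91 + 8/91 + 8/91 = 30/91
P(Y=0 | obs) = 2/91 / 30/91 = 1/15
P(Y=1 | obs) = 12/91 / 30/91 = 2/5
P(Y=2 | obs) = 8/91 / 30/91 = 4/15
P(Y=3 | obs) = 8/91 / 30/91 = 4/15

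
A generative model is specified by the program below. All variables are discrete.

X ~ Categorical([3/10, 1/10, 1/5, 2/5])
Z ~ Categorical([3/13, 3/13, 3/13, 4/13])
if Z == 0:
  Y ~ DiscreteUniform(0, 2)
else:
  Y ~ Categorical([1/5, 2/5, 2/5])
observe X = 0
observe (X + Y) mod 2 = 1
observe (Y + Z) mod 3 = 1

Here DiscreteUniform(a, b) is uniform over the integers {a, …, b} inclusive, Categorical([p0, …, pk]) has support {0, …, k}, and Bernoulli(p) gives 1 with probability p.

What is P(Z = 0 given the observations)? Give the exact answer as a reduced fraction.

Enumerate traces; 2 have nonzero weight after conditioning:
  (X=0, Z=0, Y=1) weight 3/130
  (X=0, Z=3, Y=1) weight 12/325
Group by Z:
  weight(Z=0) = 3/130
  weight(Z=3) = 12/325
Total weight = 3/130 + 12/325 = 3/50
P(Z=0 | obs) = 3/130 / 3/50 = 5/13
P(Z=3 | obs) = 12/325 / 3/50 = 8/13

P(Z = 0 | obs) = 5/13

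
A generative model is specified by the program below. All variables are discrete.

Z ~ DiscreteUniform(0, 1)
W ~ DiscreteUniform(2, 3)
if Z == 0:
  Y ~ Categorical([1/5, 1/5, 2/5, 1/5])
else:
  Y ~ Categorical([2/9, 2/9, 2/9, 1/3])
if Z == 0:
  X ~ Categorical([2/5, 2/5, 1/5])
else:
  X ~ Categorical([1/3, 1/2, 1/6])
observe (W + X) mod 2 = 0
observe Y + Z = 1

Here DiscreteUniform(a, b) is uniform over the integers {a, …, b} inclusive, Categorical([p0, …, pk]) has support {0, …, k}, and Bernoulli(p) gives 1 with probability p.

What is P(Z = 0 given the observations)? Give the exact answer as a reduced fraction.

Enumerate traces; 6 have nonzero weight after conditioning:
  (Z=0, W=2, Y=1, X=0) weight 1/50
  (Z=0, W=2, Y=1, X=2) weight 1/100
  (Z=0, W=3, Y=1, X=1) weight 1/50
  (Z=1, W=2, Y=0, X=0) weight 1/54
  (Z=1, W=2, Y=0, X=2) weight 1/108
  (Z=1, W=3, Y=0, X=1) weight 1/36
Group by Z:
  weight(Z=0) = 1/20
  weight(Z=1) = 1/18
Total weight = 1/20 + 1/18 = 19/180
P(Z=0 | obs) = 1/20 / 19/180 = 9/19
P(Z=1 | obs) = 1/18 / 19/180 = 10/19

P(Z = 0 | obs) = 9/19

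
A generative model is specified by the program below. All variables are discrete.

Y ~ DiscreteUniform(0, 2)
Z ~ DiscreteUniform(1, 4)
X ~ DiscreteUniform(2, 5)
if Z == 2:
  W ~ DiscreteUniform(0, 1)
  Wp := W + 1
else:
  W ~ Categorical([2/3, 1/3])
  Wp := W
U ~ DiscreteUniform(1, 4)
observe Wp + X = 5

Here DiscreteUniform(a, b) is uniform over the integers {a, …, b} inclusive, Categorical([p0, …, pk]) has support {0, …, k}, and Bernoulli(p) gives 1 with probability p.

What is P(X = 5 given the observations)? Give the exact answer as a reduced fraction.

P(X = 5 | obs) = 1/2

Enumerate traces; 96 have nonzero weight after conditioning:
  (Y=0, Z=1, X=4, W=1, U=1) weight 1/576
  (Y=0, Z=1, X=4, W=1, U=2) weight 1/576
  (Y=0, Z=1, X=4, W=1, U=3) weight 1/576
  (Y=0, Z=1, X=4, W=1, U=4) weight 1/576
  (Y=0, Z=1, X=5, W=0, U=1) weight 1/288
  (Y=0, Z=1, X=5, W=0, U=2) weight 1/288
  (Y=0, Z=1, X=5, W=0, U=3) weight 1/288
  (Y=0, Z=1, X=5, W=0, U=4) weight 1/288
  (Y=0, Z=2, X=3, W=1, U=1) weight 1/384
  … 87 more
Group by X:
  weight(X=3) = 1/32
  weight(X=4) = 3/32
  weight(X=5) = 1/8
Total weight = 1/32 + 3/32 + 1/8 = 1/4
P(X=3 | obs) = 1/32 / 1/4 = 1/8
P(X=4 | obs) = 3/32 / 1/4 = 3/8
P(X=5 | obs) = 1/8 / 1/4 = 1/2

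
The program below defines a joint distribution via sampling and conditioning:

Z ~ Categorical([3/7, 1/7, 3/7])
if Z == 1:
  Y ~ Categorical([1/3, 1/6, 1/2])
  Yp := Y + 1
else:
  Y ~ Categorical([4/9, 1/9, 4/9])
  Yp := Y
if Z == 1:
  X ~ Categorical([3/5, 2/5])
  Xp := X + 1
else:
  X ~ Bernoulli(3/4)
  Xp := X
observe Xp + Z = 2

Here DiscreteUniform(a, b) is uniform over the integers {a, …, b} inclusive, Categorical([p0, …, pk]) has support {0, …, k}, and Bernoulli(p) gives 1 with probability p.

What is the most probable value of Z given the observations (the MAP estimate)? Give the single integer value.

Enumerate traces; 6 have nonzero weight after conditioning:
  (Z=1, Y=0, X=0) weight 1/35
  (Z=1, Y=1, X=0) weight 1/70
  (Z=1, Y=2, X=0) weight 3/70
  (Z=2, Y=0, X=0) weight 1/21
  (Z=2, Y=1, X=0) weight 1/84
  (Z=2, Y=2, X=0) weight 1/21
Group by Z:
  weight(Z=1) = 3/35
  weight(Z=2) = 3/28
Total weight = 3/35 + 3/28 = 27/140
P(Z=1 | obs) = 3/35 / 27/140 = 4/9
P(Z=2 | obs) = 3/28 / 27/140 = 5/9
argmax = 2

argmax_v P(Z = v | obs) = 2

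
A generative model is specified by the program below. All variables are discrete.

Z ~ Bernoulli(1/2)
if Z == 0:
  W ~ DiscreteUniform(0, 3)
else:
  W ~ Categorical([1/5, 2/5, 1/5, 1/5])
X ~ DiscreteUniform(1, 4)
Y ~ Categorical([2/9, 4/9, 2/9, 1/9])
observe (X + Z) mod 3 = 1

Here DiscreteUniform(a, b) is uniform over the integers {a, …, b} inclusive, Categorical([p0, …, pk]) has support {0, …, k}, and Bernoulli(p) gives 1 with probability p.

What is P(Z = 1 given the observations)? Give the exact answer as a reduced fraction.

P(Z = 1 | obs) = 1/3

Enumerate traces; 48 have nonzero weight after conditioning:
  (Z=0, W=0, X=1, Y=0) weight 1/144
  (Z=0, W=0, X=1, Y=1) weight 1/72
  (Z=0, W=0, X=1, Y=2) weight 1/144
  (Z=0, W=0, X=1, Y=3) weight 1/288
  (Z=0, W=0, X=4, Y=0) weight 1/144
  (Z=0, W=0, X=4, Y=1) weight 1/72
  (Z=0, W=0, X=4, Y=2) weight 1/144
  (Z=0, W=0, X=4, Y=3) weight 1/288
  (Z=1, W=0, X=3, Y=0) weight 1/180
  … 39 more
Group by Z:
  weight(Z=0) = 1/4
  weight(Z=1) = 1/8
Total weight = 1/4 + 1/8 = 3/8
P(Z=0 | obs) = 1/4 / 3/8 = 2/3
P(Z=1 | obs) = 1/8 / 3/8 = 1/3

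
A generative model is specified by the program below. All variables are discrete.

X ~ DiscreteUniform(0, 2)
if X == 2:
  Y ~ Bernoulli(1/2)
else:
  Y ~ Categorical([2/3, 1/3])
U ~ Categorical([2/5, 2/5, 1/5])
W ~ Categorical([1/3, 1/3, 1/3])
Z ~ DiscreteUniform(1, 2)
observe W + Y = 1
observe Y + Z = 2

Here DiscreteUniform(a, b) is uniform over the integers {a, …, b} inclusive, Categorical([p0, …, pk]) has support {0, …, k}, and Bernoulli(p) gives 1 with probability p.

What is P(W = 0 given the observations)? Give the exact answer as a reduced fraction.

P(W = 0 | obs) = 7/18

Enumerate traces; 18 have nonzero weight after conditioning:
  (X=0, Y=0, U=0, W=1, Z=2) weight 2/135
  (X=0, Y=0, U=1, W=1, Z=2) weight 2/135
  (X=0, Y=0, U=2, W=1, Z=2) weight 1/135
  (X=0, Y=1, U=0, W=0, Z=1) weight 1/135
  (X=0, Y=1, U=1, W=0, Z=1) weight 1/135
  (X=0, Y=1, U=2, W=0, Z=1) weight 1/270
  (X=1, Y=0, U=0, W=1, Z=2) weight 2/135
  (X=1, Y=0, U=1, W=1, Z=2) weight 2/135
  … 10 more
Group by W:
  weight(W=0) = 7/108
  weight(W=1) = 11/108
Total weight = 7/108 + 11/108 = 1/6
P(W=0 | obs) = 7/108 / 1/6 = 7/18
P(W=1 | obs) = 11/108 / 1/6 = 11/18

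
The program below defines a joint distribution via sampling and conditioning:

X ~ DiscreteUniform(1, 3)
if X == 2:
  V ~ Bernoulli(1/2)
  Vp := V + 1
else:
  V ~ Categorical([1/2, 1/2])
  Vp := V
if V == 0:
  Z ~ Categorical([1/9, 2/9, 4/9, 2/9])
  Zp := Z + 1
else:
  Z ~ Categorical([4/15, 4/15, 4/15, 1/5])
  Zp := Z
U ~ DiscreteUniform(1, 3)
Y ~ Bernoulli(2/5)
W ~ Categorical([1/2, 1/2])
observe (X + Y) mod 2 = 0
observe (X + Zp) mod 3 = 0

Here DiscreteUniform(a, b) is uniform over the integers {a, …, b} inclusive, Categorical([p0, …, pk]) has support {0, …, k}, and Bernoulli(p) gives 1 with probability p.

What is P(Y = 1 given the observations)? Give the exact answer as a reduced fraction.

P(Y = 1 | obs) = 14/23

Enumerate traces; 48 have nonzero weight after conditioning:
  (X=1, V=0, Z=1, U=1, Y=1, W=0) weight 1/405
  (X=1, V=0, Z=1, U=1, Y=1, W=1) weight 1/405
  (X=1, V=0, Z=1, U=2, Y=1, W=0) weight 1/405
  (X=1, V=0, Z=1, U=2, Y=1, W=1) weight 1/405
  (X=1, V=0, Z=1, U=3, Y=1, W=0) weight 1/405
  (X=1, V=0, Z=1, U=3, Y=1, W=1) weight 1/405
  (X=1, V=1, Z=2, U=1, Y=1, W=0) weight 2/675
  (X=1, V=1, Z=2, U=1, Y=1, W=1) weight 2/675
  (X=2, V=0, Z=0, U=1, Y=0, W=0) weight 1/540
  … 39 more
Group by Y:
  weight(Y=0) = 3/50
  weight(Y=1) = 7/75
Total weight = 3/50 + 7/75 = 23/150
P(Y=0 | obs) = 3/50 / 23/150 = 9/23
P(Y=1 | obs) = 7/75 / 23/150 = 14/23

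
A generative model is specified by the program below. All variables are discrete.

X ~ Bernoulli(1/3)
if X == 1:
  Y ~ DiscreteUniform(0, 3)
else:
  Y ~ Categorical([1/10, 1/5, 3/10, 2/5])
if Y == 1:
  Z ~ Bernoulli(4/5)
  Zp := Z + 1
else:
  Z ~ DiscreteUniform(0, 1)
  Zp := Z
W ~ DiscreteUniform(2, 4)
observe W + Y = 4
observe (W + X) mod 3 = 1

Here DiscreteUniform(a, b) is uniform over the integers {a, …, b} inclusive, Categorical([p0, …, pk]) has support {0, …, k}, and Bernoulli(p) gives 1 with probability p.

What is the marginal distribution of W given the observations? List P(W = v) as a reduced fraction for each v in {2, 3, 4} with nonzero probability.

Enumerate traces; 4 have nonzero weight after conditioning:
  (X=0, Y=0, Z=0, W=4) weight 1/90
  (X=0, Y=0, Z=1, W=4) weight 1/90
  (X=1, Y=1, Z=0, W=3) weight 1/180
  (X=1, Y=1, Z=1, W=3) weight 1/45
Group by W:
  weight(W=3) = 1/36
  weight(W=4) = 1/45
Total weight = 1/36 + 1/45 = 1/20
P(W=3 | obs) = 1/36 / 1/20 = 5/9
P(W=4 | obs) = 1/45 / 1/20 = 4/9

P(W=3) = 5/9, P(W=4) = 4/9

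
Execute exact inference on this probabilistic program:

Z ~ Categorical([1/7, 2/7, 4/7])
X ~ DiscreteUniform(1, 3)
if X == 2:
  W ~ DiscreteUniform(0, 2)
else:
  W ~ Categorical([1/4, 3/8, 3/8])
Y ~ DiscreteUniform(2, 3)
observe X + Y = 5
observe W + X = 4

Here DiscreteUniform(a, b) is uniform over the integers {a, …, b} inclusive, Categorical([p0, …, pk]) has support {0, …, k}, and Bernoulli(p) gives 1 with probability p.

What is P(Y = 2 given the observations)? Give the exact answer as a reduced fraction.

P(Y = 2 | obs) = 9/17

Enumerate traces; 6 have nonzero weight after conditioning:
  (Z=0, X=2, W=2, Y=3) weight 1/126
  (Z=0, X=3, W=1, Y=2) weight 1/112
  (Z=1, X=2, W=2, Y=3) weight 1/63
  (Z=1, X=3, W=1, Y=2) weight 1/56
  (Z=2, X=2, W=2, Y=3) weight 2/63
  (Z=2, X=3, W=1, Y=2) weight 1/28
Group by Y:
  weight(Y=2) = 1/16
  weight(Y=3) = 1/18
Total weight = 1/16 + 1/18 = 17/144
P(Y=2 | obs) = 1/16 / 17/144 = 9/17
P(Y=3 | obs) = 1/18 / 17/144 = 8/17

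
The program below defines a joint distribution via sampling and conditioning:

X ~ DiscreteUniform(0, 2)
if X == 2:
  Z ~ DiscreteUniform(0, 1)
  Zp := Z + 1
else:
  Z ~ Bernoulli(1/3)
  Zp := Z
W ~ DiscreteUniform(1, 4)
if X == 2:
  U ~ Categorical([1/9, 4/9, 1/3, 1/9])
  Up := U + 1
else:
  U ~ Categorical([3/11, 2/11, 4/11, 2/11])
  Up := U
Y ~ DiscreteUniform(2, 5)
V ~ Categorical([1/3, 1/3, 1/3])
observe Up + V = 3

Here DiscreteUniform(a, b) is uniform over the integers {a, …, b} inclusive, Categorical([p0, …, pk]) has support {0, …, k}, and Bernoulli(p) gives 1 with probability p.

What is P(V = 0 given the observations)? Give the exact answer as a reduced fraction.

Enumerate traces; 288 have nonzero weight after conditioning:
  (X=0, Z=0, W=1, U=1, Y=2, V=2) weight 1/1188
  (X=0, Z=0, W=1, U=1, Y=3, V=2) weight 1/1188
  (X=0, Z=0, W=1, U=1, Y=4, V=2) weight 1/1188
  (X=0, Z=0, W=1, U=1, Y=5, V=2) weight 1/1188
  (X=0, Z=0, W=1, U=2, Y=2, V=1) weight 1/594
  (X=0, Z=0, W=1, U=2, Y=3, V=1) weight 1/594
  (X=0, Z=0, W=1, U=2, Y=4, V=1) weight 1/594
  (X=0, Z=0, W=1, U=2, Y=5, V=1) weight 1/594
  (X=0, Z=0, W=1, U=3, Y=2, V=0) weight 1/1188
  … 279 more
Group by V:
  weight(V=0) = 23/297
  weight(V=1) = 116/891
  weight(V=2) = 47/891
Total weight = 23/297 + 116/891 + 47/891 = 232/891
P(V=0 | obs) = 23/297 / 232/891 = 69/232
P(V=1 | obs) = 116/891 / 232/891 = 1/2
P(V=2 | obs) = 47/891 / 232/891 = 47/232

P(V = 0 | obs) = 69/232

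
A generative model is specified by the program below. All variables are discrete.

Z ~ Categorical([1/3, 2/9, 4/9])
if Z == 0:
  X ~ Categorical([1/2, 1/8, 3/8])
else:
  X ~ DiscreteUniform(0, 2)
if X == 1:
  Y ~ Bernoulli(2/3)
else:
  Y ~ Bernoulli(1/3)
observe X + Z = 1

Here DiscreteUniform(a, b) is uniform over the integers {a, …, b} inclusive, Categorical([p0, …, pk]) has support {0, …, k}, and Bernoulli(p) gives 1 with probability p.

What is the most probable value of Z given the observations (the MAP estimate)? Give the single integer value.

Enumerate traces; 4 have nonzero weight after conditioning:
  (Z=0, X=1, Y=0) weight 1/72
  (Z=0, X=1, Y=1) weight 1/36
  (Z=1, X=0, Y=0) weight 4/81
  (Z=1, X=0, Y=1) weight 2/81
Group by Z:
  weight(Z=0) = 1/24
  weight(Z=1) = 2/27
Total weight = 1/24 + 2/27 = 25/216
P(Z=0 | obs) = 1/24 / 25/216 = 9/25
P(Z=1 | obs) = 2/27 / 25/216 = 16/25
argmax = 1

argmax_v P(Z = v | obs) = 1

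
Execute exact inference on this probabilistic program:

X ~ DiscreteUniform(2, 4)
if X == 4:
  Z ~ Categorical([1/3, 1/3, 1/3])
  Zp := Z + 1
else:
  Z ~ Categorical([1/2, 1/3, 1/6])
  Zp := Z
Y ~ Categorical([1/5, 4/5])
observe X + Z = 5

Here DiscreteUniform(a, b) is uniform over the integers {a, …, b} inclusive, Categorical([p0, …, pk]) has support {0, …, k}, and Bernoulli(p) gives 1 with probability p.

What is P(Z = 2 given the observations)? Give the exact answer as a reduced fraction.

P(Z = 2 | obs) = 1/3

Enumerate traces; 4 have nonzero weight after conditioning:
  (X=3, Z=2, Y=0) weight 1/90
  (X=3, Z=2, Y=1) weight 2/45
  (X=4, Z=1, Y=0) weight 1/45
  (X=4, Z=1, Y=1) weight 4/45
Group by Z:
  weight(Z=1) = 1/9
  weight(Z=2) = 1/18
Total weight = 1/9 + 1/18 = 1/6
P(Z=1 | obs) = 1/9 / 1/6 = 2/3
P(Z=2 | obs) = 1/18 / 1/6 = 1/3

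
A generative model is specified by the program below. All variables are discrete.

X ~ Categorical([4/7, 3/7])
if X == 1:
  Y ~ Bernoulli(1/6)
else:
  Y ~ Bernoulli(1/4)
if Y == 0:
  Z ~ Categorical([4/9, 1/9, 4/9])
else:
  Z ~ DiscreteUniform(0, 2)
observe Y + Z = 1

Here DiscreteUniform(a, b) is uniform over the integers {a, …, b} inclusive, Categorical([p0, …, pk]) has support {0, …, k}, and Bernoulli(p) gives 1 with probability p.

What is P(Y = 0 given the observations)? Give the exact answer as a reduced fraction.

Enumerate traces; 4 have nonzero weight after conditioning:
  (X=0, Y=0, Z=1) weight 1/21
  (X=0, Y=1, Z=0) weight 1/21
  (X=1, Y=0, Z=1) weight 5/126
  (X=1, Y=1, Z=0) weight 1/42
Group by Y:
  weight(Y=0) = 11/126
  weight(Y=1) = 1/14
Total weight = 11/126 + 1/14 = 10/63
P(Y=0 | obs) = 11/126 / 10/63 = 11/20
P(Y=1 | obs) = 1/14 / 10/63 = 9/20

P(Y = 0 | obs) = 11/20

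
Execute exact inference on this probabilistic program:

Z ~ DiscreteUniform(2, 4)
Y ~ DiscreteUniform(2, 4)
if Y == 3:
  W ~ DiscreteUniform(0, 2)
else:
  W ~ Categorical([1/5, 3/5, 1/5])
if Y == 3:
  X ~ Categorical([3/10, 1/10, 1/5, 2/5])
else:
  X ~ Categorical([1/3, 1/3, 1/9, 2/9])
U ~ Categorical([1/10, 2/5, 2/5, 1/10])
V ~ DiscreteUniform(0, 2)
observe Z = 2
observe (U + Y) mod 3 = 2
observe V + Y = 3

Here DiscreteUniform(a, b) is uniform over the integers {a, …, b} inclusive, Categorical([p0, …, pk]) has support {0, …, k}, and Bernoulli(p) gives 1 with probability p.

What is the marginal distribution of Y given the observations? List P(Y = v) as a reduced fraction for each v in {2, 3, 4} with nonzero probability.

Enumerate traces; 36 have nonzero weight after conditioning:
  (Z=2, Y=2, W=0, X=0, U=0, V=1) weight 1/4050
  (Z=2, Y=2, W=0, X=0, U=3, V=1) weight 1/4050
  (Z=2, Y=2, W=0, X=1, U=0, V=1) weight 1/4050
  (Z=2, Y=2, W=0, X=1, U=3, V=1) weight 1/4050
  (Z=2, Y=2, W=0, X=2, U=0, V=1) weight 1/12150
  (Z=2, Y=2, W=0, X=2, U=3, V=1) weight 1/12150
  (Z=2, Y=2, W=0, X=3, U=0, V=1) weight 1/6075
  (Z=2, Y=2, W=0, X=3, U=3, V=1) weight 1/6075
  (Z=2, Y=3, W=0, X=0, U=2, V=0) weight 1/675
  … 27 more
Group by Y:
  weight(Y=2) = 1/135
  weight(Y=3) = 2/135
Total weight = 1/135 + 2/135 = 1/45
P(Y=2 | obs) = 1/135 / 1/45 = 1/3
P(Y=3 | obs) = 2/135 / 1/45 = 2/3

P(Y=2) = 1/3, P(Y=3) = 2/3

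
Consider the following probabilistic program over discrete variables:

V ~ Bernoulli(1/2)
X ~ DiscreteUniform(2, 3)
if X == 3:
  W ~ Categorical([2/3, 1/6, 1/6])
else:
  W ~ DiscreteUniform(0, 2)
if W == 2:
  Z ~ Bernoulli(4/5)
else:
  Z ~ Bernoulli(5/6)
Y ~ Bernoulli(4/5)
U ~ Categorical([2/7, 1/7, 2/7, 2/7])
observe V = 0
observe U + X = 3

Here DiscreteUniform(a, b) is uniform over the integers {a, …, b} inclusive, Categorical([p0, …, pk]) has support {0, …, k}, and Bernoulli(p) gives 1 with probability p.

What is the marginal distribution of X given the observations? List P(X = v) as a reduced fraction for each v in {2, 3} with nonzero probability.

Enumerate traces; 24 have nonzero weight after conditioning:
  (V=0, X=2, W=0, Z=0, Y=0, U=1) weight 1/2520
  (V=0, X=2, W=0, Z=0, Y=1, U=1) weight 1/630
  (V=0, X=2, W=0, Z=1, Y=0, U=1) weight 1/504
  (V=0, X=2, W=0, Z=1, Y=1, U=1) weight 1/126
  (V=0, X=2, W=1, Z=0, Y=0, U=1) weight 1/2520
  (V=0, X=2, W=1, Z=0, Y=1, U=1) weight 1/630
  (V=0, X=2, W=1, Z=1, Y=0, U=1) weight 1/504
  (V=0, X=2, W=1, Z=1, Y=1, U=1) weight 1/126
  (V=0, X=3, W=0, Z=0, Y=0, U=0) weight 1/630
  … 15 more
Group by X:
  weight(X=2) = 1/28
  weight(X=3) = 1/14
Total weight = 1/28 + 1/14 = 3/28
P(X=2 | obs) = 1/28 / 3/28 = 1/3
P(X=3 | obs) = 1/14 / 3/28 = 2/3

P(X=2) = 1/3, P(X=3) = 2/3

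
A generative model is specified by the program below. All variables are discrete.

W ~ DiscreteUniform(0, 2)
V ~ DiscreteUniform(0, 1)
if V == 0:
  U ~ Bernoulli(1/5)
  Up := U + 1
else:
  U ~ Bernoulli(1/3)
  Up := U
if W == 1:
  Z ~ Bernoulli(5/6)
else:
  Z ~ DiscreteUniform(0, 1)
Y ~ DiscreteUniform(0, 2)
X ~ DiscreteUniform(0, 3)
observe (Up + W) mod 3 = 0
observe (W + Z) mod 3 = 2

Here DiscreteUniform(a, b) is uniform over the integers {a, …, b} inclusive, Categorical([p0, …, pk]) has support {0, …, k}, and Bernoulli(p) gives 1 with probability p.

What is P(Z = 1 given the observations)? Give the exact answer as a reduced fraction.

Enumerate traces; 36 have nonzero weight after conditioning:
  (W=1, V=0, U=1, Z=1, Y=0, X=0) weight 1/432
  (W=1, V=0, U=1, Z=1, Y=0, X=1) weight 1/432
  (W=1, V=0, U=1, Z=1, Y=0, X=2) weight 1/432
  (W=1, V=0, U=1, Z=1, Y=0, X=3) weight 1/432
  (W=1, V=0, U=1, Z=1, Y=1, X=0) weight 1/432
  (W=1, V=0, U=1, Z=1, Y=1, X=1) weight 1/432
  (W=1, V=0, U=1, Z=1, Y=1, X=2) weight 1/432
  (W=1, V=0, U=1, Z=1, Y=1, X=3) weight 1/432
  (W=2, V=0, U=0, Z=0, Y=0, X=0) weight 1/180
  … 27 more
Group by Z:
  weight(Z=0) = 17/180
  weight(Z=1) = 1/36
Total weight = 17/180 + 1/36 = 11/90
P(Z=0 | obs) = 17/180 / 11/90 = 17/22
P(Z=1 | obs) = 1/36 / 11/90 = 5/22

P(Z = 1 | obs) = 5/22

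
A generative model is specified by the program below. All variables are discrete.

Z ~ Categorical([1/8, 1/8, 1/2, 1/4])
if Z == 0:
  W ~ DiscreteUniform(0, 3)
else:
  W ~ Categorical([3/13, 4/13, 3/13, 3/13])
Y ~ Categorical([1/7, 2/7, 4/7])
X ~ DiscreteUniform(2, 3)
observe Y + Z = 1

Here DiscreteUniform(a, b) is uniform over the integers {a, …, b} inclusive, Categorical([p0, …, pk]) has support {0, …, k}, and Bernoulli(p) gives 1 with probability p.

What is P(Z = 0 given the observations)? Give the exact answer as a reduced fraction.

Enumerate traces; 16 have nonzero weight after conditioning:
  (Z=0, W=0, Y=1, X=2) weight 1/224
  (Z=0, W=0, Y=1, X=3) weight 1/224
  (Z=0, W=1, Y=1, X=2) weight 1/224
  (Z=0, W=1, Y=1, X=3) weight 1/224
  (Z=0, W=2, Y=1, X=2) weight 1/224
  (Z=0, W=2, Y=1, X=3) weight 1/224
  (Z=0, W=3, Y=1, X=2) weight 1/224
  (Z=0, W=3, Y=1, X=3) weight 1/224
  (Z=1, W=0, Y=0, X=2) weight 3/1456
  … 7 more
Group by Z:
  weight(Z=0) = 1/28
  weight(Z=1) = 1/56
Total weight = 1/28 + 1/56 = 3/56
P(Z=0 | obs) = 1/28 / 3/56 = 2/3
P(Z=1 | obs) = 1/56 / 3/56 = 1/3

P(Z = 0 | obs) = 2/3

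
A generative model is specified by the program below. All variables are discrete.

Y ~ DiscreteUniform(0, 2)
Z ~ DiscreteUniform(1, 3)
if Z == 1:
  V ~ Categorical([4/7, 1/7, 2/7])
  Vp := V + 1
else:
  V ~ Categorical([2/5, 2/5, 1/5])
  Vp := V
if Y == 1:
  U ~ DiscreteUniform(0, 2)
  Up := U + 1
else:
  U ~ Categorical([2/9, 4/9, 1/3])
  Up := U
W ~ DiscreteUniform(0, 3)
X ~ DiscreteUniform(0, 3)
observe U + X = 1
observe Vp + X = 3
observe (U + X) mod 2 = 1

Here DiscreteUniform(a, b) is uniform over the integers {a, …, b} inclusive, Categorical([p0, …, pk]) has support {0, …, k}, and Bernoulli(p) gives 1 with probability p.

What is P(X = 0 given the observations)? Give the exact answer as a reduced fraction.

Enumerate traces; 48 have nonzero weight after conditioning:
  (Y=0, Z=1, V=1, U=0, W=0, X=1) weight 1/4536
  (Y=0, Z=1, V=1, U=0, W=1, X=1) weight 1/4536
  (Y=0, Z=1, V=1, U=0, W=2, X=1) weight 1/4536
  (Y=0, Z=1, V=1, U=0, W=3, X=1) weight 1/4536
  (Y=0, Z=1, V=2, U=1, W=0, X=0) weight 1/1134
  (Y=0, Z=1, V=2, U=1, W=1, X=0) weight 1/1134
  (Y=0, Z=1, V=2, U=1, W=2, X=0) weight 1/1134
  (Y=0, Z=1, V=2, U=1, W=3, X=0) weight 1/1134
  … 40 more
Group by X:
  weight(X=0) = 11/1134
  weight(X=1) = 19/1620
Total weight = 11/1134 + 19/1620 = 3/140
P(X=0 | obs) = 11/1134 / 3/140 = 110/243
P(X=1 | obs) = 19/1620 / 3/140 = 133/243

P(X = 0 | obs) = 110/243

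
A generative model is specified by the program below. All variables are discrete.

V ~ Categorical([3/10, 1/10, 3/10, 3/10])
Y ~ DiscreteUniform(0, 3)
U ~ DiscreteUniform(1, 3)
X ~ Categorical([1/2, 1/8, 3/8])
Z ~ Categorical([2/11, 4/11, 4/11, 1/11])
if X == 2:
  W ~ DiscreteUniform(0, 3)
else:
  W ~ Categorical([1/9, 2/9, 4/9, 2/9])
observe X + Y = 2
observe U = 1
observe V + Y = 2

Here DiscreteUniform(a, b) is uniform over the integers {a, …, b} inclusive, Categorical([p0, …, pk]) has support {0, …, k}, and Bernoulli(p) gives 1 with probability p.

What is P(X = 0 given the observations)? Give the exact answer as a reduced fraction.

Enumerate traces; 48 have nonzero weight after conditioning:
  (V=0, Y=2, U=1, X=0, Z=0, W=0) weight 1/3960
  (V=0, Y=2, U=1, X=0, Z=0, W=1) weight 1/1980
  (V=0, Y=2, U=1, X=0, Z=0, W=2) weight 1/990
  (V=0, Y=2, U=1, X=0, Z=0, W=3) weight 1/1980
  (V=0, Y=2, U=1, X=0, Z=1, W=0) weight 1/1980
  (V=0, Y=2, U=1, X=0, Z=1, W=1) weight 1/990
  (V=0, Y=2, U=1, X=0, Z=1, W=2) weight 1/495
  (V=0, Y=2, U=1, X=0, Z=1, W=3) weight 1/990
  (V=1, Y=1, U=1, X=1, Z=0, W=0) weight 1/47520
  (V=2, Y=0, U=1, X=2, Z=0, W=0) weight 3/7040
  … 38 more
Group by X:
  weight(X=0) = 1/80
  weight(X=1) = 1/960
  weight(X=2) = 3/320
Total weight = 1/80 + 1/960 + 3/320 = 11/480
P(X=0 | obs) = 1/80 / 11/480 = 6/11
P(X=1 | obs) = 1/960 / 11/480 = 1/22
P(X=2 | obs) = 3/320 / 11/480 = 9/22

P(X = 0 | obs) = 6/11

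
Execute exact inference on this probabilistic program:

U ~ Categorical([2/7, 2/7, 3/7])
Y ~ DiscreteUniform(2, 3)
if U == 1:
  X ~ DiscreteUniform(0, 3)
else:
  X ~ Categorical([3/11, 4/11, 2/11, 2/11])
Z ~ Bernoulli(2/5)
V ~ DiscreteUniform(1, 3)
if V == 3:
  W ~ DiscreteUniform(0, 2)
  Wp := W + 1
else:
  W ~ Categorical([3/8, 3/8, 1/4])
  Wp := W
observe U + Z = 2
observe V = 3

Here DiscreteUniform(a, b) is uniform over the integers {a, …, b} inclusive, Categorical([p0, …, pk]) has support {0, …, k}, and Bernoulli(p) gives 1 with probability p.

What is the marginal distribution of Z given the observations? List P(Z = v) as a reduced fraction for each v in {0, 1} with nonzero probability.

Enumerate traces; 48 have nonzero weight after conditioning:
  (U=1, Y=2, X=0, Z=1, V=3, W=0) weight 1/630
  (U=1, Y=2, X=0, Z=1, V=3, W=1) weight 1/630
  (U=1, Y=2, X=0, Z=1, V=3, W=2) weight 1/630
  (U=1, Y=2, X=1, Z=1, V=3, W=0) weight 1/630
  (U=1, Y=2, X=1, Z=1, V=3, W=1) weight 1/630
  (U=1, Y=2, X=1, Z=1, V=3, W=2) weight 1/630
  (U=1, Y=2, X=2, Z=1, V=3, W=0) weight 1/630
  (U=1, Y=2, X=2, Z=1, V=3, W=1) weight 1/630
  (U=2, Y=2, X=0, Z=0, V=3, W=0) weight 3/770
  … 39 more
Group by Z:
  weight(Z=0) = 3/35
  weight(Z=1) = 4/105
Total weight = 3/35 + 4/105 = 13/105
P(Z=0 | obs) = 3/35 / 13/105 = 9/13
P(Z=1 | obs) = 4/105 / 13/105 = 4/13

P(Z=0) = 9/13, P(Z=1) = 4/13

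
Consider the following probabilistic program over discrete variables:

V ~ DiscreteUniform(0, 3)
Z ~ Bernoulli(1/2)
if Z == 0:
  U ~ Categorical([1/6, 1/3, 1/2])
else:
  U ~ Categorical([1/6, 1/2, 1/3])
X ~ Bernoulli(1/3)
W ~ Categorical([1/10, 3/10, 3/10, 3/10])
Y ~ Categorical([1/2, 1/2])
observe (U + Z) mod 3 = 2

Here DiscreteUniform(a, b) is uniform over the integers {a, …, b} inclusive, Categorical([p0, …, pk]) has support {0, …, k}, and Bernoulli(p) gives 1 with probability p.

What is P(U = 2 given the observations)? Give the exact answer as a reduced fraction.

Enumerate traces; 128 have nonzero weight after conditioning:
  (V=0, Z=0, U=2, X=0, W=0, Y=0) weight 1/480
  (V=0, Z=0, U=2, X=0, W=0, Y=1) weight 1/480
  (V=0, Z=0, U=2, X=0, W=1, Y=0) weight 1/160
  (V=0, Z=0, U=2, X=0, W=1, Y=1) weight 1/160
  (V=0, Z=0, U=2, X=0, W=2, Y=0) weight 1/160
  (V=0, Z=0, U=2, X=0, W=2, Y=1) weight 1/160
  (V=0, Z=0, U=2, X=0, W=3, Y=0) weight 1/160
  (V=0, Z=0, U=2, X=0, W=3, Y=1) weight 1/160
  (V=0, Z=1, U=1, X=0, W=0, Y=0) weight 1/480
  … 119 more
Group by U:
  weight(U=1) = 1/4
  weight(U=2) = 1/4
Total weight = 1/4 + 1/4 = 1/2
P(U=1 | obs) = 1/4 / 1/2 = 1/2
P(U=2 | obs) = 1/4 / 1/2 = 1/2

P(U = 2 | obs) = 1/2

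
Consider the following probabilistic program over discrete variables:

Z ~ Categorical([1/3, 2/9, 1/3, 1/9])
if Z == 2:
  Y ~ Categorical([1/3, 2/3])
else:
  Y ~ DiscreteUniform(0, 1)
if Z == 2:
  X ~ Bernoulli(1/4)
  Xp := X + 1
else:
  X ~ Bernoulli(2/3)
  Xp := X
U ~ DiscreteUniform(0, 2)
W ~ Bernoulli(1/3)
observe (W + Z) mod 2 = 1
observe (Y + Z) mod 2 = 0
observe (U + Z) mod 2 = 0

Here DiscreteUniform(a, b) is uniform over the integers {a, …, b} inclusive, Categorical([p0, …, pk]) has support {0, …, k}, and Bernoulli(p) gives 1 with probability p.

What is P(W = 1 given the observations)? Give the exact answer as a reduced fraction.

P(W = 1 | obs) = 5/8

Enumerate traces; 12 have nonzero weight after conditioning:
  (Z=0, Y=0, X=0, U=0, W=1) weight 1/162
  (Z=0, Y=0, X=0, U=2, W=1) weight 1/162
  (Z=0, Y=0, X=1, U=0, W=1) weight 1/81
  (Z=0, Y=0, X=1, U=2, W=1) weight 1/81
  (Z=1, Y=1, X=0, U=1, W=0) weight 2/243
  (Z=1, Y=1, X=1, U=1, W=0) weight 4/243
  (Z=2, Y=0, X=0, U=0, W=1) weight 1/108
  (Z=2, Y=0, X=0, U=2, W=1) weight 1/108
  … 4 more
Group by W:
  weight(W=0) = 1/27
  weight(W=1) = 5/81
Total weight = 1/27 + 5/81 = 8/81
P(W=0 | obs) = 1/27 / 8/81 = 3/8
P(W=1 | obs) = 5/81 / 8/81 = 5/8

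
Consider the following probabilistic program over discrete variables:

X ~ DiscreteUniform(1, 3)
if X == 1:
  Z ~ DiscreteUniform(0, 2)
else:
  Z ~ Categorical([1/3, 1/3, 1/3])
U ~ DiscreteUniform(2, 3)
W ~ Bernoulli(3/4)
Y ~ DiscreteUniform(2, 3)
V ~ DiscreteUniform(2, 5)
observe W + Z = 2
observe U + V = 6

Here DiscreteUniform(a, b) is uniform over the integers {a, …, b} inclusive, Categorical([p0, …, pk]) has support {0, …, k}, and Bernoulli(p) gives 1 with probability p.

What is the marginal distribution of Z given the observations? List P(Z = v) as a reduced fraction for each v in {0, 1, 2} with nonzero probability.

P(Z=1) = 3/4, P(Z=2) = 1/4

Enumerate traces; 24 have nonzero weight after conditioning:
  (X=1, Z=1, U=2, W=1, Y=2, V=4) weight 1/192
  (X=1, Z=1, U=2, W=1, Y=3, V=4) weight 1/192
  (X=1, Z=1, U=3, W=1, Y=2, V=3) weight 1/192
  (X=1, Z=1, U=3, W=1, Y=3, V=3) weight 1/192
  (X=1, Z=2, U=2, W=0, Y=2, V=4) weight 1/576
  (X=1, Z=2, U=2, W=0, Y=3, V=4) weight 1/576
  (X=1, Z=2, U=3, W=0, Y=2, V=3) weight 1/576
  (X=1, Z=2, U=3, W=0, Y=3, V=3) weight 1/576
  … 16 more
Group by Z:
  weight(Z=1) = 1/16
  weight(Z=2) = 1/48
Total weight = 1/16 + 1/48 = 1/12
P(Z=1 | obs) = 1/16 / 1/12 = 3/4
P(Z=2 | obs) = 1/48 / 1/12 = 1/4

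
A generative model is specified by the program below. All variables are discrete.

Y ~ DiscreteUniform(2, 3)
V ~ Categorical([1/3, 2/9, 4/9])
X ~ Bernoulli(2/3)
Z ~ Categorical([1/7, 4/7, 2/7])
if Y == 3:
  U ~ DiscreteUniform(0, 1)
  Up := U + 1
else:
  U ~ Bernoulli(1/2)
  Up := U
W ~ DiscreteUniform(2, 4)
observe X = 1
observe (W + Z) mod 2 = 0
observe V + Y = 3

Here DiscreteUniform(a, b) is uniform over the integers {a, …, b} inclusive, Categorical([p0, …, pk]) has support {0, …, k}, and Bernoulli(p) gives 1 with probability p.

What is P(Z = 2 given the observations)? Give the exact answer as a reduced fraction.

Enumerate traces; 20 have nonzero weight after conditioning:
  (Y=2, V=1, X=1, Z=0, U=0, W=2) weight 1/567
  (Y=2, V=1, X=1, Z=0, U=0, W=4) weight 1/567
  (Y=2, V=1, X=1, Z=0, U=1, W=2) weight 1/567
  (Y=2, V=1, X=1, Z=0, U=1, W=4) weight 1/567
  (Y=2, V=1, X=1, Z=1, U=0, W=3) weight 4/567
  (Y=2, V=1, X=1, Z=1, U=1, W=3) weight 4/567
  (Y=2, V=1, X=1, Z=2, U=0, W=2) weight 2/567
  (Y=2, V=1, X=1, Z=2, U=0, W=4) weight 2/567
  … 12 more
Group by Z:
  weight(Z=0) = 10/567
  weight(Z=1) = 20/567
  weight(Z=2) = 20/567
Total weight = 10/567 + 20/567 + 20/567 = 50/567
P(Z=0 | obs) = 10/567 / 50/567 = 1/5
P(Z=1 | obs) = 20/567 / 50/567 = 2/5
P(Z=2 | obs) = 20/567 / 50/567 = 2/5

P(Z = 2 | obs) = 2/5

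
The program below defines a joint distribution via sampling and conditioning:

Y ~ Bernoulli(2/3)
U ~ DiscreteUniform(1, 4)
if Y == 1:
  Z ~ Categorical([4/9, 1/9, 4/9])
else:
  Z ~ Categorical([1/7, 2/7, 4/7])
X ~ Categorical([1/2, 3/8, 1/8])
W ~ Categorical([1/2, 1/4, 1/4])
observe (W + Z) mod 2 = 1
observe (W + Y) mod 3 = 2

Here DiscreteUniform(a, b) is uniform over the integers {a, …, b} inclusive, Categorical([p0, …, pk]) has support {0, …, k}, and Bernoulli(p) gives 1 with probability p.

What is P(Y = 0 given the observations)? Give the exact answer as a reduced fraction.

P(Y = 0 | obs) = 9/65

Enumerate traces; 36 have nonzero weight after conditioning:
  (Y=0, U=1, Z=1, X=0, W=2) weight 1/336
  (Y=0, U=1, Z=1, X=1, W=2) weight 1/448
  (Y=0, U=1, Z=1, X=2, W=2) weight 1/1344
  (Y=0, U=2, Z=1, X=0, W=2) weight 1/336
  (Y=0, U=2, Z=1, X=1, W=2) weight 1/448
  (Y=0, U=2, Z=1, X=2, W=2) weight 1/1344
  (Y=0, U=3, Z=1, X=0, W=2) weight 1/336
  (Y=0, U=3, Z=1, X=1, W=2) weight 1/448
  (Y=1, U=1, Z=0, X=0, W=1) weight 1/108
  … 27 more
Group by Y:
  weight(Y=0) = 1/42
  weight(Y=1) = 4/27
Total weight = 1/42 + 4/27 = 65/378
P(Y=0 | obs) = 1/42 / 65/378 = 9/65
P(Y=1 | obs) = 4/27 / 65/378 = 56/65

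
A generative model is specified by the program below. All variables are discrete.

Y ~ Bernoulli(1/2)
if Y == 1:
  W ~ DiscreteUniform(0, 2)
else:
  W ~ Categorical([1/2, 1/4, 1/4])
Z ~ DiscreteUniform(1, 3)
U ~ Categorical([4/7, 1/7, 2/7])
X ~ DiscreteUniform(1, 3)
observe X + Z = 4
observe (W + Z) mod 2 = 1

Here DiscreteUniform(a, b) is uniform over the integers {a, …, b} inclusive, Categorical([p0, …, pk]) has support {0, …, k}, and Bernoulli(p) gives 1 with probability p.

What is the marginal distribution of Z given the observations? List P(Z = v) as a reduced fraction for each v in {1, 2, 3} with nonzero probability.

P(Z=1) = 17/41, P(Z=2) = 7/41, P(Z=3) = 17/41

Enumerate traces; 30 have nonzero weight after conditioning:
  (Y=0, W=0, Z=1, U=0, X=3) weight 1/63
  (Y=0, W=0, Z=1, U=1, X=3) weight 1/252
  (Y=0, W=0, Z=1, U=2, X=3) weight 1/126
  (Y=0, W=0, Z=3, U=0, X=1) weight 1/63
  (Y=0, W=0, Z=3, U=1, X=1) weight 1/252
  (Y=0, W=0, Z=3, U=2, X=1) weight 1/126
  (Y=0, W=1, Z=2, U=0, X=2) weight 1/126
  (Y=0, W=1, Z=2, U=1, X=2) weight 1/504
  … 22 more
Group by Z:
  weight(Z=1) = 17/216
  weight(Z=2) = 7/216
  weight(Z=3) = 17/216
Total weight = 17/216 + 7/216 + 17/216 = 41/216
P(Z=1 | obs) = 17/216 / 41/216 = 17/41
P(Z=2 | obs) = 7/216 / 41/216 = 7/41
P(Z=3 | obs) = 17/216 / 41/216 = 17/41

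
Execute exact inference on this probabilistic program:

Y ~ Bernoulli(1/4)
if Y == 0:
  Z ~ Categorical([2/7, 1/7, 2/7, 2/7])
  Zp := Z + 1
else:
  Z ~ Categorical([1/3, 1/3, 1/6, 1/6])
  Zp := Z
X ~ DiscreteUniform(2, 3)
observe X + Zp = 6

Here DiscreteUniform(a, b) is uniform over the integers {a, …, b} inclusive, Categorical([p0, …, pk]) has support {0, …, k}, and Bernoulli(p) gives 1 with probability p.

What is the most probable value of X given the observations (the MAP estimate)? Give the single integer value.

argmax_v P(X = v | obs) = 3

Enumerate traces; 3 have nonzero weight after conditioning:
  (Y=0, Z=2, X=3) weight 3/28
  (Y=0, Z=3, X=2) weight 3/28
  (Y=1, Z=3, X=3) weight 1/48
Group by X:
  weight(X=2) = 3/28
  weight(X=3) = 43/336
Total weight = 3/28 + 43/336 = 79/336
P(X=2 | obs) = 3/28 / 79/336 = 36/79
P(X=3 | obs) = 43/336 / 79/336 = 43/79
argmax = 3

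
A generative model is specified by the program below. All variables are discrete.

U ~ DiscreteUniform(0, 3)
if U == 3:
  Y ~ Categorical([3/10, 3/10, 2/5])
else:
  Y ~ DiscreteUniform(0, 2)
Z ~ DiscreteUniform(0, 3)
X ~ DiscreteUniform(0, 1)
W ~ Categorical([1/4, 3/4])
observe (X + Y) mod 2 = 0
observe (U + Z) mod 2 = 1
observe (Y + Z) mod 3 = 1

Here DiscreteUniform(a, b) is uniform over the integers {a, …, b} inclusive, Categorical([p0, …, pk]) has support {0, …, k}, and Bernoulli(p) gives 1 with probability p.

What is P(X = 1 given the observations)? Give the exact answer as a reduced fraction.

P(X = 1 | obs) = 13/27

Enumerate traces; 16 have nonzero weight after conditioning:
  (U=0, Y=0, Z=1, X=0, W=0) weight 1/384
  (U=0, Y=0, Z=1, X=0, W=1) weight 1/128
  (U=0, Y=1, Z=3, X=1, W=0) weight 1/384
  (U=0, Y=1, Z=3, X=1, W=1) weight 1/128
  (U=1, Y=1, Z=0, X=1, W=0) weight 1/384
  (U=1, Y=1, Z=0, X=1, W=1) weight 1/128
  (U=1, Y=2, Z=2, X=0, W=0) weight 1/384
  (U=1, Y=2, Z=2, X=0, W=1) weight 1/128
  … 8 more
Group by X:
  weight(X=0) = 7/160
  weight(X=1) = 13/320
Total weight = 7/160 + 13/320 = 27/320
P(X=0 | obs) = 7/160 / 27/320 = 14/27
P(X=1 | obs) = 13/320 / 27/320 = 13/27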